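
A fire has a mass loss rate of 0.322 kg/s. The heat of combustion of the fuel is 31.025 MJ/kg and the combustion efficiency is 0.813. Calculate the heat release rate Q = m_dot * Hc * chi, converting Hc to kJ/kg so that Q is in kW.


Hc = 31.025 MJ/kg = 31.025 * 1000 kJ/kg = 31025 kJ/kg
Q = 0.322 kg/s * 31025 kJ/kg * 0.813 = 8121.9 kW

8121.9 kW


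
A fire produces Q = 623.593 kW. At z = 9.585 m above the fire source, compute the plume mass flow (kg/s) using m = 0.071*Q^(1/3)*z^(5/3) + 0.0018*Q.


Q^(1/3) = 8.5435
z^(5/3) = 43.250
First term = 0.071 * 8.5435 * 43.250 = 26.235
Second term = 0.0018 * 623.593 = 1.1225
m = 27.357 kg/s

27.357 kg/s


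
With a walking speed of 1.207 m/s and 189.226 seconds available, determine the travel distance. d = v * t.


d = 1.207 * 189.226 = 228.40 m

228.40 m


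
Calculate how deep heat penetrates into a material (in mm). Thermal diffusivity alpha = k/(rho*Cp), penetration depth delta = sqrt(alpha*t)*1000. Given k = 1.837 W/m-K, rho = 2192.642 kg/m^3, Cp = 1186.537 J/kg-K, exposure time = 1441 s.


alpha = 1.837 / (2192.642 * 1186.537) = 7.0609e-07 m^2/s
alpha * t = 0.0010175
delta = sqrt(0.0010175) * 1000 = 31.898 mm

31.898 mm


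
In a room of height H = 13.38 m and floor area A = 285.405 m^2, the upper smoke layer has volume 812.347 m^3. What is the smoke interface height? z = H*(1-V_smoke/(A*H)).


V/(A*H) = 0.21273
1 - 0.21273 = 0.78727
z = 13.38 * 0.78727 = 10.534 m

10.534 m


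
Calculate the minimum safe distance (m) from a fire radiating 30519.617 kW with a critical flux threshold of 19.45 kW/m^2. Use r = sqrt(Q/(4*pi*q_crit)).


4*pi*q_crit = 244.42
Q/(4*pi*q_crit) = 124.87
r = sqrt(124.87) = 11.174 m

11.174 m


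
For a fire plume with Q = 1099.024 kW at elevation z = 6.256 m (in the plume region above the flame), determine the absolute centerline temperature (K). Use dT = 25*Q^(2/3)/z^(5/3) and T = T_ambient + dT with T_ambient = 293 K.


Q^(2/3) = 106.50
z^(5/3) = 21.240
dT = 25 * 106.50 / 21.240 = 125.35 K
T = 293 + 125.35 = 418.35 K

418.35 K


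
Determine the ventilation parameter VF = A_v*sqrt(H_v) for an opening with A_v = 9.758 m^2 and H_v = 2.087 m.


sqrt(H_v) = 1.4446
VF = 9.758 * 1.4446 = 14.097 m^(5/2)

14.097 m^(5/2)


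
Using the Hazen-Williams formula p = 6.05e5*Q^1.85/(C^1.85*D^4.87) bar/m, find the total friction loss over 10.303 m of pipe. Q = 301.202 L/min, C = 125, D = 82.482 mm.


Q^1.85 = 38538
C^1.85 = 7573.3
D^4.87 = 2.1511e+09
p/m = 0.0014312 bar/m
p_total = 0.0014312 * 10.303 = 0.014745 bar

0.014745 bar


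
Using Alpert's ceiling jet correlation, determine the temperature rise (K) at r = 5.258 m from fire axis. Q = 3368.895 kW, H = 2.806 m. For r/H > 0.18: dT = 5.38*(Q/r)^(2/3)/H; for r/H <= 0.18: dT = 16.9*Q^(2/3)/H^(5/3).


r/H = 5.258 / 2.806 = 1.8738
r/H > 0.18, so dT = 5.38*(Q/r)^(2/3)/H
Q/r = 640.72
(Q/r)^(2/3) = 74.321
dT = 5.38 * 74.321 / 2.806 = 142.50 K

142.50 K


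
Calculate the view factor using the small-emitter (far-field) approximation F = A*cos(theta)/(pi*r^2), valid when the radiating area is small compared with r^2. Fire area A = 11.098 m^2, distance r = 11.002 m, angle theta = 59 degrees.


cos(59 deg) = 0.51504
pi*r^2 = 380.27
F = 11.098 * 0.51504 / 380.27 = 0.015031

0.015031


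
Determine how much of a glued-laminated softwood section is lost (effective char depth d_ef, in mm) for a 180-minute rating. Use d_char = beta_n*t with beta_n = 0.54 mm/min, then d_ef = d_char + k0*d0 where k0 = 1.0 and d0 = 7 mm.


d_char = 0.54 * 180 = 97.2 mm
d_ef = 97.2 + 1.0*7 = 104.2 mm

104.2 mm


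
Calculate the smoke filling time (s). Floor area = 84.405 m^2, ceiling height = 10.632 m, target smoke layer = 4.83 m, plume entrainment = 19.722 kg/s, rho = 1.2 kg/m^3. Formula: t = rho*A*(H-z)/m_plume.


H - z = 5.802 m
t = 1.2 * 84.405 * 5.802 / 19.722 = 29.797 s

29.797 s


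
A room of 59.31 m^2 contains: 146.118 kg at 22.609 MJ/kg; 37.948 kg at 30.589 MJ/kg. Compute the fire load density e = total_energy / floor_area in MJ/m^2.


Total energy = 146.118*22.609 + 37.948*30.589
= 3303.582 + 1160.791
= 4464.373 MJ
e = 4464.373 / 59.31 = 75.272 MJ/m^2

75.272 MJ/m^2


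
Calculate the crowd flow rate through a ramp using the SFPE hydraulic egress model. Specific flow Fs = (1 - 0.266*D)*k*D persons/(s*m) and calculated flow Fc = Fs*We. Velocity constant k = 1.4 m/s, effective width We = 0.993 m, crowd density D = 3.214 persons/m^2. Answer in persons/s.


1 - 0.266*D = 1 - 0.266*3.214 = 0.14508
Fs = 0.14508 * 1.4 * 3.214 = 0.65278 persons/(s*m)
Fc = 0.65278 * 0.993 = 0.64821 persons/s

0.64821 persons/s


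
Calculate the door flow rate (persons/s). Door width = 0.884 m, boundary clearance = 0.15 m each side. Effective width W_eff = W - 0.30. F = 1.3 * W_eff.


W_eff = 0.884 - 0.30 = 0.584 m
F = 1.3 * 0.584 = 0.75920 persons/s

0.75920 persons/s


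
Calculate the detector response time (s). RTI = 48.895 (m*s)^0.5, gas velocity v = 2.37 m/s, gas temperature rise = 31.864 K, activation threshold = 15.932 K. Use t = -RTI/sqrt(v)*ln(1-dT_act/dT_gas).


dT_act/dT_gas = 0.5
ln(1 - 0.5) = -0.69315
t = -48.895 / sqrt(2.37) * -0.69315 = 22.015 s

22.015 s


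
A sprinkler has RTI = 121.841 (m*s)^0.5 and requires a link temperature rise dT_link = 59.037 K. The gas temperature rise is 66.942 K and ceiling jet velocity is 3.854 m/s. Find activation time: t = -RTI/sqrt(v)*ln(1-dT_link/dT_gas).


dT_link/dT_gas = 0.88191
ln(1 - 0.88191) = -2.1363
t = -121.841 / sqrt(3.854) * -2.1363 = 132.59 s

132.59 s


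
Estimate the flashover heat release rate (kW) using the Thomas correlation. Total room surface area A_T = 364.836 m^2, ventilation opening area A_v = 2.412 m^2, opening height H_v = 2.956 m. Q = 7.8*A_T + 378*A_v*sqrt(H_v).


7.8*A_T = 2845.7
sqrt(H_v) = 1.7193
378*A_v*sqrt(H_v) = 1567.5
Q = 2845.7 + 1567.5 = 4413.3 kW

4413.3 kW


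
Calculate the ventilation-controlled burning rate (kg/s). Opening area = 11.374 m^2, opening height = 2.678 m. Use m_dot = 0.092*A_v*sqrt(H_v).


sqrt(H_v) = 1.6365
m_dot = 0.092 * 11.374 * 1.6365 = 1.7124 kg/s

1.7124 kg/s


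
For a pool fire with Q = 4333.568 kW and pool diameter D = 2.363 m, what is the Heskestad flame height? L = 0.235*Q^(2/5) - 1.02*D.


Q^(2/5) = 28.493
0.235 * Q^(2/5) = 6.6959
1.02 * D = 2.4103
L = 4.2856 m

4.2856 m


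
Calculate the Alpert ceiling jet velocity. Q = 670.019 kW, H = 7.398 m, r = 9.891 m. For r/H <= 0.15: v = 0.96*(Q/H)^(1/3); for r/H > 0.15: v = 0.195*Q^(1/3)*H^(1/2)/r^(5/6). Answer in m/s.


r/H = 9.891 / 7.398 = 1.3370
r/H > 0.15, so v = 0.195*Q^(1/3)*H^(1/2)/r^(5/6)
Q^(1/3) = 8.7504
H^(1/2) = 2.7199
r^(5/6) = 6.7510
v = 0.195 * 8.7504 * 2.7199 / 6.7510 = 0.68747 m/s

0.68747 m/s


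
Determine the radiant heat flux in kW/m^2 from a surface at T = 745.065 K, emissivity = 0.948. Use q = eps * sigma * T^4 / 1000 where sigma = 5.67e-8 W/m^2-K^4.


T^4 = 3.0816e+11
q = 0.948 * 5.67e-8 * 3.0816e+11 / 1000 = 16.564 kW/m^2

16.564 kW/m^2


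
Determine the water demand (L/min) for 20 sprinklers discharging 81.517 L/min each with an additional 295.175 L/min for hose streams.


Sprinkler demand = 20 * 81.517 = 1630.34 L/min
Total = 1630.34 + 295.175 = 1925.515 L/min

1925.515 L/min


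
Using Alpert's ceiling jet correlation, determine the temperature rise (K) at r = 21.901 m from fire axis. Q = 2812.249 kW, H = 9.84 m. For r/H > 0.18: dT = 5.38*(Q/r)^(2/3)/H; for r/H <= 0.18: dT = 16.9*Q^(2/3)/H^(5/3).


r/H = 21.901 / 9.84 = 2.2257
r/H > 0.18, so dT = 5.38*(Q/r)^(2/3)/H
Q/r = 128.41
(Q/r)^(2/3) = 25.452
dT = 5.38 * 25.452 / 9.84 = 13.916 K

13.916 K


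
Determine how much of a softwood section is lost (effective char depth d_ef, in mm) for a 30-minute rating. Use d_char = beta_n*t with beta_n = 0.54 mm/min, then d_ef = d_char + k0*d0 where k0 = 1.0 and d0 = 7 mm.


d_char = 0.54 * 30 = 16.2 mm
d_ef = 16.2 + 1.0*7 = 23.2 mm

23.2 mm


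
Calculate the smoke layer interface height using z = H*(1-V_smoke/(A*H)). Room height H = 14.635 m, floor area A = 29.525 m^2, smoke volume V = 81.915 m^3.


V/(A*H) = 0.18957
1 - 0.18957 = 0.81043
z = 14.635 * 0.81043 = 11.861 m

11.861 m


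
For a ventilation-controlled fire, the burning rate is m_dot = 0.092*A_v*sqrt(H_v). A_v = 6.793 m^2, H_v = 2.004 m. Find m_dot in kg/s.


sqrt(H_v) = 1.4156
m_dot = 0.092 * 6.793 * 1.4156 = 0.88470 kg/s

0.88470 kg/s


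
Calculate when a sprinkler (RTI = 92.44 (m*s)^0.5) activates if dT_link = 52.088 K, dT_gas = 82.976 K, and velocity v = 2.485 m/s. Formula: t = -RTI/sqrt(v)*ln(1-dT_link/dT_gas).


dT_link/dT_gas = 0.62775
ln(1 - 0.62775) = -0.98818
t = -92.44 / sqrt(2.485) * -0.98818 = 57.947 s

57.947 s


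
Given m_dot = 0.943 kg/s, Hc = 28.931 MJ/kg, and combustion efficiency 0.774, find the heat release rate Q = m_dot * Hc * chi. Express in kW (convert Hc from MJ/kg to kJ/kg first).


Hc = 28.931 MJ/kg = 28.931 * 1000 kJ/kg = 28931 kJ/kg
Q = 0.943 kg/s * 28931 kJ/kg * 0.774 = 21116 kW

21116 kW


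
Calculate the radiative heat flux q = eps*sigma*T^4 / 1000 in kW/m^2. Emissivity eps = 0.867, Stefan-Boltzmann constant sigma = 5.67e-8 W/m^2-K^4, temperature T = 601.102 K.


T^4 = 1.3055e+11
q = 0.867 * 5.67e-8 * 1.3055e+11 / 1000 = 6.4179 kW/m^2

6.4179 kW/m^2


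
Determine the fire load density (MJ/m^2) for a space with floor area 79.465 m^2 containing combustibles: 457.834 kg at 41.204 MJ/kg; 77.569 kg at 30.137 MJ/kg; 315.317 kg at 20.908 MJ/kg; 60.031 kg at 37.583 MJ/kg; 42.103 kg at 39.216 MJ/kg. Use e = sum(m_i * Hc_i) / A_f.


Total energy = 457.834*41.204 + 77.569*30.137 + 315.317*20.908 + 60.031*37.583 + 42.103*39.216
= 18864.59 + 2337.697 + 6592.648 + 2256.145 + 1651.111
= 31702.19 MJ
e = 31702.19 / 79.465 = 398.95 MJ/m^2

398.95 MJ/m^2


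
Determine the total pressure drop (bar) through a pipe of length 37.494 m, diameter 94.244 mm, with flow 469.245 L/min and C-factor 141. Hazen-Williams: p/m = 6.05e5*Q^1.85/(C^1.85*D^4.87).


Q^1.85 = 87516
C^1.85 = 9463.6
D^4.87 = 4.1173e+09
p/m = 0.0013589 bar/m
p_total = 0.0013589 * 37.494 = 0.050949 bar

0.050949 bar


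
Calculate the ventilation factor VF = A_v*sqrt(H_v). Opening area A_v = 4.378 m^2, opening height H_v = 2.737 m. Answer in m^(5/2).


sqrt(H_v) = 1.6544
VF = 4.378 * 1.6544 = 7.2429 m^(5/2)

7.2429 m^(5/2)


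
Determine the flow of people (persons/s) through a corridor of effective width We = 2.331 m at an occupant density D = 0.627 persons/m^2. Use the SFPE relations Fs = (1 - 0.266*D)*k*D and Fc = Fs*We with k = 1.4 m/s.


1 - 0.266*D = 1 - 0.266*0.627 = 0.83322
Fs = 0.83322 * 1.4 * 0.627 = 0.73140 persons/(s*m)
Fc = 0.73140 * 2.331 = 1.7049 persons/s

1.7049 persons/s


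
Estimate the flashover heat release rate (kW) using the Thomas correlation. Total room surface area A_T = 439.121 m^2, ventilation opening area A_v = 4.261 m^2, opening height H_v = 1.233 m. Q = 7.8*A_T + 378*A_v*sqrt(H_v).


7.8*A_T = 3425.1
sqrt(H_v) = 1.1104
378*A_v*sqrt(H_v) = 1788.5
Q = 3425.1 + 1788.5 = 5213.6 kW

5213.6 kW


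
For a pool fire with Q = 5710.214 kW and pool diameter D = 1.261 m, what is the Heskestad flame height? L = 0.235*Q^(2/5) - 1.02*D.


Q^(2/5) = 31.817
0.235 * Q^(2/5) = 7.4770
1.02 * D = 1.2862
L = 6.1908 m

6.1908 m


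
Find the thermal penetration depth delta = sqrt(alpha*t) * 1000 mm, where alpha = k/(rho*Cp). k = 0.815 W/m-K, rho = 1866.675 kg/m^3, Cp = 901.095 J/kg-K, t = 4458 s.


alpha = 0.815 / (1866.675 * 901.095) = 4.8453e-07 m^2/s
alpha * t = 0.0021600
delta = sqrt(0.0021600) * 1000 = 46.476 mm

46.476 mm


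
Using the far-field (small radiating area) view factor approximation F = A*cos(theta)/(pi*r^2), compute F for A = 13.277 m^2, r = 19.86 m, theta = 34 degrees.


cos(34 deg) = 0.82904
pi*r^2 = 1239.1
F = 13.277 * 0.82904 / 1239.1 = 0.0088831

0.0088831


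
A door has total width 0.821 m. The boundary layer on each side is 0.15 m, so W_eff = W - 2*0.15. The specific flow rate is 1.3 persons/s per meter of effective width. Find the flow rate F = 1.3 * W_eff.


W_eff = 0.821 - 0.30 = 0.521 m
F = 1.3 * 0.521 = 0.67730 persons/s

0.67730 persons/s


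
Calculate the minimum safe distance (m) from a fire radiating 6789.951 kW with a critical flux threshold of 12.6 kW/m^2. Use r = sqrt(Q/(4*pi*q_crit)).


4*pi*q_crit = 158.34
Q/(4*pi*q_crit) = 42.883
r = sqrt(42.883) = 6.5485 m

6.5485 m


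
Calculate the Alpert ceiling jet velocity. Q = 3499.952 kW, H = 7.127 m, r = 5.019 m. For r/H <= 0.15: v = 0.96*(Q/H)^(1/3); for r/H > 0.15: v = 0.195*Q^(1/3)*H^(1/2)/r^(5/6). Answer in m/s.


r/H = 5.019 / 7.127 = 0.70422
r/H > 0.15, so v = 0.195*Q^(1/3)*H^(1/2)/r^(5/6)
Q^(1/3) = 15.183
H^(1/2) = 2.6696
r^(5/6) = 3.8357
v = 0.195 * 15.183 * 2.6696 / 3.8357 = 2.0606 m/s

2.0606 m/s


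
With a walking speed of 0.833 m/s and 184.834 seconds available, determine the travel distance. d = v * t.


d = 0.833 * 184.834 = 153.97 m

153.97 m


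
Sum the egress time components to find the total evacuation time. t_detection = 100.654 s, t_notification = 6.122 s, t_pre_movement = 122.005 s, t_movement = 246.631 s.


Total = 100.654 + 6.122 + 122.005 + 246.631 = 475.412 s

475.412 s


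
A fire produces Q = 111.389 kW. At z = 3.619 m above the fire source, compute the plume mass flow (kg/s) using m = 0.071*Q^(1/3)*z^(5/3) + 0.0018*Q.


Q^(1/3) = 4.8115
z^(5/3) = 8.5306
First term = 0.071 * 4.8115 * 8.5306 = 2.9142
Second term = 0.0018 * 111.389 = 0.20050
m = 3.1147 kg/s

3.1147 kg/s


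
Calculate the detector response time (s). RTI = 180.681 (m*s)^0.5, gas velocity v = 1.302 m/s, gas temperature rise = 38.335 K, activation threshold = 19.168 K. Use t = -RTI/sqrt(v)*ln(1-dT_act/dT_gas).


dT_act/dT_gas = 0.50001
ln(1 - 0.50001) = -0.69317
t = -180.681 / sqrt(1.302) * -0.69317 = 109.76 s

109.76 s


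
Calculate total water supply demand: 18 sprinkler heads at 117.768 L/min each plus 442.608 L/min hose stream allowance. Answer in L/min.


Sprinkler demand = 18 * 117.768 = 2119.824 L/min
Total = 2119.824 + 442.608 = 2562.432 L/min

2562.432 L/min


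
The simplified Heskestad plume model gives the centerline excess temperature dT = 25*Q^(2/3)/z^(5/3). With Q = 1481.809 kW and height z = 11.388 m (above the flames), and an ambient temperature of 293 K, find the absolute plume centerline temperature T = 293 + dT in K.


Q^(2/3) = 129.98
z^(5/3) = 57.643
dT = 25 * 129.98 / 57.643 = 56.371 K
T = 293 + 56.371 = 349.37 K

349.37 K


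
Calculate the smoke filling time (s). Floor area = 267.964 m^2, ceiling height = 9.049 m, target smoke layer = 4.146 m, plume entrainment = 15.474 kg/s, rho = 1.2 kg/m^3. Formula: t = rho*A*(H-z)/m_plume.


H - z = 4.903 m
t = 1.2 * 267.964 * 4.903 / 15.474 = 101.89 s

101.89 s


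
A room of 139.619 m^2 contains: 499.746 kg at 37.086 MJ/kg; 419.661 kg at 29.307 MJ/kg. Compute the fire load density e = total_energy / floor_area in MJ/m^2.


Total energy = 499.746*37.086 + 419.661*29.307
= 18533.58 + 12299.00
= 30832.59 MJ
e = 30832.59 / 139.619 = 220.83 MJ/m^2

220.83 MJ/m^2


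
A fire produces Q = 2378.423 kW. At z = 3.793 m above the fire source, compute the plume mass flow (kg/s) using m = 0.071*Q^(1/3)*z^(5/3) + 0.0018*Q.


Q^(1/3) = 13.348
z^(5/3) = 9.2251
First term = 0.071 * 13.348 * 9.2251 = 8.7430
Second term = 0.0018 * 2378.423 = 4.2812
m = 13.024 kg/s

13.024 kg/s


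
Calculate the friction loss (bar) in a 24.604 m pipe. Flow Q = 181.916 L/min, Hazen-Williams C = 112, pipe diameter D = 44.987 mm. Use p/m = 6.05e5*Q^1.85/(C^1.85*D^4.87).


Q^1.85 = 15162
C^1.85 = 6180.9
D^4.87 = 1.1234e+08
p/m = 0.013211 bar/m
p_total = 0.013211 * 24.604 = 0.32504 bar

0.32504 bar


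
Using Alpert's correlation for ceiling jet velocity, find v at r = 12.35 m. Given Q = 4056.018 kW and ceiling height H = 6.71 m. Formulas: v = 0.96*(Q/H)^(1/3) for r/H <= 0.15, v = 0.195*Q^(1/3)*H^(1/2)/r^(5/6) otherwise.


r/H = 12.35 / 6.71 = 1.8405
r/H > 0.15, so v = 0.195*Q^(1/3)*H^(1/2)/r^(5/6)
Q^(1/3) = 15.948
H^(1/2) = 2.5904
r^(5/6) = 8.1231
v = 0.195 * 15.948 * 2.5904 / 8.1231 = 0.99168 m/s

0.99168 m/s


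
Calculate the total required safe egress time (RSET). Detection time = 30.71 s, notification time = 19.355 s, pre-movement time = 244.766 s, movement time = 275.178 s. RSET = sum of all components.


Total = 30.71 + 19.355 + 244.766 + 275.178 = 570.009 s

570.009 s


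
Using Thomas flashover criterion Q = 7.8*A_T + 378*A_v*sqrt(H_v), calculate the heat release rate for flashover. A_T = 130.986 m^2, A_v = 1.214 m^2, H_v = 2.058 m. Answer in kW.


7.8*A_T = 1021.7
sqrt(H_v) = 1.4346
378*A_v*sqrt(H_v) = 658.31
Q = 1021.7 + 658.31 = 1680.0 kW

1680.0 kW


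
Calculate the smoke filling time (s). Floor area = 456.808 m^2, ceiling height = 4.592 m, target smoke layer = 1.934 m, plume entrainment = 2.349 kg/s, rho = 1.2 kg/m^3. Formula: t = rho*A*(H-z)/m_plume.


H - z = 2.658 m
t = 1.2 * 456.808 * 2.658 / 2.349 = 620.28 s

620.28 s


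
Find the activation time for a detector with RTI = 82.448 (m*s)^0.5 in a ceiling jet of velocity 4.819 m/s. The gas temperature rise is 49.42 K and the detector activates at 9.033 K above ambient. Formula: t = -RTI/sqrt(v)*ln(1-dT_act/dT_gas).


dT_act/dT_gas = 0.18278
ln(1 - 0.18278) = -0.20185
t = -82.448 / sqrt(4.819) * -0.20185 = 7.5810 s

7.5810 s


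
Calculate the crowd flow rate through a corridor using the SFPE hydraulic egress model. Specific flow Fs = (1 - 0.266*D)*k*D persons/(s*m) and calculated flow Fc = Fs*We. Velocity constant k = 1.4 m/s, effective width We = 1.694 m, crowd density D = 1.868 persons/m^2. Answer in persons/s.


1 - 0.266*D = 1 - 0.266*1.868 = 0.50311
Fs = 0.50311 * 1.4 * 1.868 = 1.3157 persons/(s*m)
Fc = 1.3157 * 1.694 = 2.2289 persons/s

2.2289 persons/s


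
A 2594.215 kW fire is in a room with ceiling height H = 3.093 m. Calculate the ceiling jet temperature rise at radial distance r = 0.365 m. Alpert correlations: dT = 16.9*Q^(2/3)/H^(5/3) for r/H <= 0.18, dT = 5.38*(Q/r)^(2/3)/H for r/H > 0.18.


r/H = 0.365 / 3.093 = 0.11801
r/H <= 0.18, so dT = 16.9*Q^(2/3)/H^(5/3)
Q^(2/3) = 188.80
H^(5/3) = 6.5660
dT = 16.9 * 188.80 / 6.5660 = 485.95 K

485.95 K


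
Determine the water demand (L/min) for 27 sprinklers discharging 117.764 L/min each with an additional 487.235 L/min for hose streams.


Sprinkler demand = 27 * 117.764 = 3179.628 L/min
Total = 3179.628 + 487.235 = 3666.863 L/min

3666.863 L/min


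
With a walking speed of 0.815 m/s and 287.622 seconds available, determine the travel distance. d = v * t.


d = 0.815 * 287.622 = 234.41 m

234.41 m


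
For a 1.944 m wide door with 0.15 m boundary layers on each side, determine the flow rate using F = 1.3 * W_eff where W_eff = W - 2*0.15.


W_eff = 1.944 - 0.30 = 1.644 m
F = 1.3 * 1.644 = 2.1372 persons/s

2.1372 persons/s


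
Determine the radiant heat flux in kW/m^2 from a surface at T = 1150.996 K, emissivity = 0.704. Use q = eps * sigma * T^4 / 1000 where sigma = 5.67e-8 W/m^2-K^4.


T^4 = 1.7551e+12
q = 0.704 * 5.67e-8 * 1.7551e+12 / 1000 = 70.057 kW/m^2

70.057 kW/m^2


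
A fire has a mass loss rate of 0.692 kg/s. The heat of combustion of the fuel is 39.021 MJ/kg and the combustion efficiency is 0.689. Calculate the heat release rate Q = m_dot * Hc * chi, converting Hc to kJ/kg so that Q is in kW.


Hc = 39.021 MJ/kg = 39.021 * 1000 kJ/kg = 39021 kJ/kg
Q = 0.692 kg/s * 39021 kJ/kg * 0.689 = 18605 kW

18605 kW


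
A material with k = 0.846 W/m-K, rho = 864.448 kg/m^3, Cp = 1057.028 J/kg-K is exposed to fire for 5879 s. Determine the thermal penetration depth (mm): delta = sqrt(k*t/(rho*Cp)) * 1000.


alpha = 0.846 / (864.448 * 1057.028) = 9.2586e-07 m^2/s
alpha * t = 0.0054431
delta = sqrt(0.0054431) * 1000 = 73.778 mm

73.778 mm


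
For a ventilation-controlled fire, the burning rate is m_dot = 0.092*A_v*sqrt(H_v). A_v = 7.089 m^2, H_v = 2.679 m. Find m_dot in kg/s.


sqrt(H_v) = 1.6368
m_dot = 0.092 * 7.089 * 1.6368 = 1.0675 kg/s

1.0675 kg/s


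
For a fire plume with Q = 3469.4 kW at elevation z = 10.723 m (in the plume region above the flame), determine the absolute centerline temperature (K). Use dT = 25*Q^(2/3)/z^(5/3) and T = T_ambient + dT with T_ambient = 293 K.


Q^(2/3) = 229.18
z^(5/3) = 52.143
dT = 25 * 229.18 / 52.143 = 109.88 K
T = 293 + 109.88 = 402.88 K

402.88 K


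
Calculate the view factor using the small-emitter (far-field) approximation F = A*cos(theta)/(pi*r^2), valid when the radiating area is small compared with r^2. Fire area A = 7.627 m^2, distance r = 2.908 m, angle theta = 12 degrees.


cos(12 deg) = 0.97815
pi*r^2 = 26.567
F = 7.627 * 0.97815 / 26.567 = 0.28081

0.28081


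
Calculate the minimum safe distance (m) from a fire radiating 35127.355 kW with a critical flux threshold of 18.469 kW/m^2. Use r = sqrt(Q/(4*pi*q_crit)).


4*pi*q_crit = 232.09
Q/(4*pi*q_crit) = 151.35
r = sqrt(151.35) = 12.303 m

12.303 m


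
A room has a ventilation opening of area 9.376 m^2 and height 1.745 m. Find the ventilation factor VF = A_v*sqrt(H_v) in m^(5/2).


sqrt(H_v) = 1.3210
VF = 9.376 * 1.3210 = 12.386 m^(5/2)

12.386 m^(5/2)


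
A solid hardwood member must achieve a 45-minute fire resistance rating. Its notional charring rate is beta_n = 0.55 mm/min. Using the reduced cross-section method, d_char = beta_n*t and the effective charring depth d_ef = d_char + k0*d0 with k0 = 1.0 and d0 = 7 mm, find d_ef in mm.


d_char = 0.55 * 45 = 24.75 mm
d_ef = 24.75 + 1.0*7 = 31.75 mm

31.75 mm


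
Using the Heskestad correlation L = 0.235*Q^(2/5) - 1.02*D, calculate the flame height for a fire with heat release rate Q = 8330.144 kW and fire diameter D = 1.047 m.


Q^(2/5) = 37.005
0.235 * Q^(2/5) = 8.6962
1.02 * D = 1.0679
L = 7.6282 m

7.6282 m


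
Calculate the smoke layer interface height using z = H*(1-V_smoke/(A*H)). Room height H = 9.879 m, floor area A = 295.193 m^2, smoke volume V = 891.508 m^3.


V/(A*H) = 0.30571
1 - 0.30571 = 0.69429
z = 9.879 * 0.69429 = 6.8589 m

6.8589 m


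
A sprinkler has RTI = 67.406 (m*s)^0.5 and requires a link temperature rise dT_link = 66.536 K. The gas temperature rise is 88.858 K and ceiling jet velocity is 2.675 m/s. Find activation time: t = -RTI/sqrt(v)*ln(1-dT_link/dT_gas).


dT_link/dT_gas = 0.74879
ln(1 - 0.74879) = -1.3815
t = -67.406 / sqrt(2.675) * -1.3815 = 56.935 s

56.935 s


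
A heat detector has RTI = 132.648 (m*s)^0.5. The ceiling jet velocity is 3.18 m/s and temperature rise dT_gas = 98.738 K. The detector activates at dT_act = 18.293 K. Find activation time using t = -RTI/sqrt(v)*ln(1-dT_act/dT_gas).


dT_act/dT_gas = 0.18527
ln(1 - 0.18527) = -0.20490
t = -132.648 / sqrt(3.18) * -0.20490 = 15.241 s

15.241 s


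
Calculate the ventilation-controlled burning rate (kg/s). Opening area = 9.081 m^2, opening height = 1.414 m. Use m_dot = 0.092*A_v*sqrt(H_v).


sqrt(H_v) = 1.1891
m_dot = 0.092 * 9.081 * 1.1891 = 0.99345 kg/s

0.99345 kg/s


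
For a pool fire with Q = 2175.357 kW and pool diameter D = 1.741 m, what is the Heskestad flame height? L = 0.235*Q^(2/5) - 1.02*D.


Q^(2/5) = 21.628
0.235 * Q^(2/5) = 5.0825
1.02 * D = 1.7758
L = 3.3067 m

3.3067 m


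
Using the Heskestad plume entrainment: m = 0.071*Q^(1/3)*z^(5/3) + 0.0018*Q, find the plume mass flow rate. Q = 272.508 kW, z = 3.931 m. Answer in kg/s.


Q^(1/3) = 6.4833
z^(5/3) = 9.7913
First term = 0.071 * 6.4833 * 9.7913 = 4.5070
Second term = 0.0018 * 272.508 = 0.49051
m = 4.9975 kg/s

4.9975 kg/s


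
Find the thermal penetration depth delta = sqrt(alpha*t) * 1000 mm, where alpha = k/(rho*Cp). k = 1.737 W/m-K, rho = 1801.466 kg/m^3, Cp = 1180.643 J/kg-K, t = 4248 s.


alpha = 1.737 / (1801.466 * 1180.643) = 8.1669e-07 m^2/s
alpha * t = 0.0034693
delta = sqrt(0.0034693) * 1000 = 58.901 mm

58.901 mm


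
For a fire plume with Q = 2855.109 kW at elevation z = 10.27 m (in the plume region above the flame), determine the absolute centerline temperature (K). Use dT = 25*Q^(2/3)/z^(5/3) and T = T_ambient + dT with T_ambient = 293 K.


Q^(2/3) = 201.26
z^(5/3) = 48.523
dT = 25 * 201.26 / 48.523 = 103.69 K
T = 293 + 103.69 = 396.69 K

396.69 K


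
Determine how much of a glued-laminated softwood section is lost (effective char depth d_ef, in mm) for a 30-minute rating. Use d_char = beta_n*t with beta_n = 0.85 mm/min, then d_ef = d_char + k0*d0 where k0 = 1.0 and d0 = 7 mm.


d_char = 0.85 * 30 = 25.5 mm
d_ef = 25.5 + 1.0*7 = 32.5 mm

32.5 mm


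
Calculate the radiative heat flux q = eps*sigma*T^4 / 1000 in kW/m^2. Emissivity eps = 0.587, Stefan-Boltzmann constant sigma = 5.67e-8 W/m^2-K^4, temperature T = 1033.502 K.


T^4 = 1.1409e+12
q = 0.587 * 5.67e-8 * 1.1409e+12 / 1000 = 37.972 kW/m^2

37.972 kW/m^2


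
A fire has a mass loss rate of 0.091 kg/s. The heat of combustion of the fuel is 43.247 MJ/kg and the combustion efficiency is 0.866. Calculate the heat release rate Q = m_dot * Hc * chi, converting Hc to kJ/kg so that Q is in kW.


Hc = 43.247 MJ/kg = 43.247 * 1000 kJ/kg = 43247 kJ/kg
Q = 0.091 kg/s * 43247 kJ/kg * 0.866 = 3408.1 kW

3408.1 kW


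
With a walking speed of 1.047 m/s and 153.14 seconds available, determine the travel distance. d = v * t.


d = 1.047 * 153.14 = 160.34 m

160.34 m


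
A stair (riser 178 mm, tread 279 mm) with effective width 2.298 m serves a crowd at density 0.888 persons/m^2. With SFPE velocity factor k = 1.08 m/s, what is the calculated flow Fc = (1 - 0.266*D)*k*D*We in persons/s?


1 - 0.266*D = 1 - 0.266*0.888 = 0.76379
Fs = 0.76379 * 1.08 * 0.888 = 0.73251 persons/(s*m)
Fc = 0.73251 * 2.298 = 1.6833 persons/s

1.6833 persons/s


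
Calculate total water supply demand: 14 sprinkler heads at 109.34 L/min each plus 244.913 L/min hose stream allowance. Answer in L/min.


Sprinkler demand = 14 * 109.34 = 1530.76 L/min
Total = 1530.76 + 244.913 = 1775.673 L/min

1775.673 L/min


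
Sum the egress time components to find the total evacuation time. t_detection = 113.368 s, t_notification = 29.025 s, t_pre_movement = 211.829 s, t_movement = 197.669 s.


Total = 113.368 + 29.025 + 211.829 + 197.669 = 551.891 s

551.891 s


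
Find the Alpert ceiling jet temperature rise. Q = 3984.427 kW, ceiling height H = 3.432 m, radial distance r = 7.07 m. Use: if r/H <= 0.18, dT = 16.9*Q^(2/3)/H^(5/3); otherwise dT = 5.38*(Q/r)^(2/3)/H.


r/H = 7.07 / 3.432 = 2.0600
r/H > 0.18, so dT = 5.38*(Q/r)^(2/3)/H
Q/r = 563.57
(Q/r)^(2/3) = 68.228
dT = 5.38 * 68.228 / 3.432 = 106.95 K

106.95 K


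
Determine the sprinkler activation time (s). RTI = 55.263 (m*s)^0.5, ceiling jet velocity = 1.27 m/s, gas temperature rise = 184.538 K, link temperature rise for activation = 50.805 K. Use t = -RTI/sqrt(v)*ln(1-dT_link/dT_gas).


dT_link/dT_gas = 0.27531
ln(1 - 0.27531) = -0.32201
t = -55.263 / sqrt(1.27) * -0.32201 = 15.791 s

15.791 s


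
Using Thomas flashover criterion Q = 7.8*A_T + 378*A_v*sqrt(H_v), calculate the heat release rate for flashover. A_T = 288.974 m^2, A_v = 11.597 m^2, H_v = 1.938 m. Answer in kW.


7.8*A_T = 2254.0
sqrt(H_v) = 1.3921
378*A_v*sqrt(H_v) = 6102.6
Q = 2254.0 + 6102.6 = 8356.6 kW

8356.6 kW


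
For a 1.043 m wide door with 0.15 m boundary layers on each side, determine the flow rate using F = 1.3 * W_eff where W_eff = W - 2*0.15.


W_eff = 1.043 - 0.30 = 0.743 m
F = 1.3 * 0.743 = 0.96590 persons/s

0.96590 persons/s


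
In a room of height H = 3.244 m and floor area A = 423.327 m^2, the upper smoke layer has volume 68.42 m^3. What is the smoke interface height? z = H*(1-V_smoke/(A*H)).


V/(A*H) = 0.049823
1 - 0.049823 = 0.95018
z = 3.244 * 0.95018 = 3.0824 m

3.0824 m


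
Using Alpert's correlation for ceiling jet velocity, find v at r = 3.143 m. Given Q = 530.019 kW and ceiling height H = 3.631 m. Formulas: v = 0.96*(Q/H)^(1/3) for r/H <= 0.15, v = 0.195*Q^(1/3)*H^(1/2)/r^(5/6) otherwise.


r/H = 3.143 / 3.631 = 0.86560
r/H > 0.15, so v = 0.195*Q^(1/3)*H^(1/2)/r^(5/6)
Q^(1/3) = 8.0928
H^(1/2) = 1.9055
r^(5/6) = 2.5969
v = 0.195 * 8.0928 * 1.9055 / 2.5969 = 1.1580 m/s

1.1580 m/s


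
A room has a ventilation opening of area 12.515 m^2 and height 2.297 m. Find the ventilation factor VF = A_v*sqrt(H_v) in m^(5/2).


sqrt(H_v) = 1.5156
VF = 12.515 * 1.5156 = 18.968 m^(5/2)

18.968 m^(5/2)


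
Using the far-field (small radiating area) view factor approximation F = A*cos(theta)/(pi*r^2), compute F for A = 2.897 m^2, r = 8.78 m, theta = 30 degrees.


cos(30 deg) = 0.86603
pi*r^2 = 242.18
F = 2.897 * 0.86603 / 242.18 = 0.010360

0.010360


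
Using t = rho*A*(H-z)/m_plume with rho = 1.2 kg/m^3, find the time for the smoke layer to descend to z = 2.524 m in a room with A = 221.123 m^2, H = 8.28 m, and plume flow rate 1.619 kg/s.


H - z = 5.756 m
t = 1.2 * 221.123 * 5.756 / 1.619 = 943.39 s

943.39 s


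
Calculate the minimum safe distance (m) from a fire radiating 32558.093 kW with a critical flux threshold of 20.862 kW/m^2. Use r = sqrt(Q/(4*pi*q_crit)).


4*pi*q_crit = 262.16
Q/(4*pi*q_crit) = 124.19
r = sqrt(124.19) = 11.144 m

11.144 m


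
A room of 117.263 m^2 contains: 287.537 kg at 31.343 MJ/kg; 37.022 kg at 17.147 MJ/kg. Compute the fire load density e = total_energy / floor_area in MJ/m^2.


Total energy = 287.537*31.343 + 37.022*17.147
= 9012.272 + 634.8162
= 9647.088 MJ
e = 9647.088 / 117.263 = 82.269 MJ/m^2

82.269 MJ/m^2


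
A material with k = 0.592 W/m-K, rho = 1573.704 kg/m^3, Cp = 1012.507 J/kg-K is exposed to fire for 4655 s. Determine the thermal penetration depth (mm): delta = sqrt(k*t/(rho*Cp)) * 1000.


alpha = 0.592 / (1573.704 * 1012.507) = 3.7154e-07 m^2/s
alpha * t = 0.0017295
delta = sqrt(0.0017295) * 1000 = 41.587 mm

41.587 mm


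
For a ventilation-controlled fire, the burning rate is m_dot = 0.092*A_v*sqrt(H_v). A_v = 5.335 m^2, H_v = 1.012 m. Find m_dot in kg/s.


sqrt(H_v) = 1.0060
m_dot = 0.092 * 5.335 * 1.0060 = 0.49376 kg/s

0.49376 kg/s


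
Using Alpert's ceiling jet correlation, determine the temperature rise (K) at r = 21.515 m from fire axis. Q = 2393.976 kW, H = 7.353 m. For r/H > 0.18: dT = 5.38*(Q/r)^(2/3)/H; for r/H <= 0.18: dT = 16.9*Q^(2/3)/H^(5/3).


r/H = 21.515 / 7.353 = 2.9260
r/H > 0.18, so dT = 5.38*(Q/r)^(2/3)/H
Q/r = 111.27
(Q/r)^(2/3) = 23.134
dT = 5.38 * 23.134 / 7.353 = 16.927 K

16.927 K


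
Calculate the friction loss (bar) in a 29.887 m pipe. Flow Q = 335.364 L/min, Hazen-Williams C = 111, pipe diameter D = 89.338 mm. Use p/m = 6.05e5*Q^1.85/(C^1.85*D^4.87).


Q^1.85 = 47012
C^1.85 = 6079.2
D^4.87 = 3.1736e+09
p/m = 0.0014742 bar/m
p_total = 0.0014742 * 29.887 = 0.044060 bar

0.044060 bar


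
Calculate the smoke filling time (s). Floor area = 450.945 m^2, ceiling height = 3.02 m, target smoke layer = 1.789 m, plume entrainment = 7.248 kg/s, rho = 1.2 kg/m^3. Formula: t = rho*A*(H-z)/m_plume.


H - z = 1.231 m
t = 1.2 * 450.945 * 1.231 / 7.248 = 91.906 s

91.906 s


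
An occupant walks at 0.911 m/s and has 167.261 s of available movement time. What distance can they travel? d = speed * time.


d = 0.911 * 167.261 = 152.37 m

152.37 m


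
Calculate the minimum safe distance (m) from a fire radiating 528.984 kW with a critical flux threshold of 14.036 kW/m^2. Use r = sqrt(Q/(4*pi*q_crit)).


4*pi*q_crit = 176.38
Q/(4*pi*q_crit) = 2.9991
r = sqrt(2.9991) = 1.7318 m

1.7318 m


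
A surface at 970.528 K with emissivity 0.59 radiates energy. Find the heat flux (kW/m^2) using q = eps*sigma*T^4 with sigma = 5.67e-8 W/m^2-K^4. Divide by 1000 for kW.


T^4 = 8.8722e+11
q = 0.59 * 5.67e-8 * 8.8722e+11 / 1000 = 29.680 kW/m^2

29.680 kW/m^2


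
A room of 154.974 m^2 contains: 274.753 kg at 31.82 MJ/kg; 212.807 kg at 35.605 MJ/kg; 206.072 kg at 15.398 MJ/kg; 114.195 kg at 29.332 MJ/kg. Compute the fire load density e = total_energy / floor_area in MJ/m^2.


Total energy = 274.753*31.82 + 212.807*35.605 + 206.072*15.398 + 114.195*29.332
= 8742.640 + 7576.993 + 3173.097 + 3349.568
= 22842.30 MJ
e = 22842.30 / 154.974 = 147.39 MJ/m^2

147.39 MJ/m^2


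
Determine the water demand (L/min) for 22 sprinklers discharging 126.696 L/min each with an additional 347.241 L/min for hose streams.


Sprinkler demand = 22 * 126.696 = 2787.312 L/min
Total = 2787.312 + 347.241 = 3134.553 L/min

3134.553 L/min


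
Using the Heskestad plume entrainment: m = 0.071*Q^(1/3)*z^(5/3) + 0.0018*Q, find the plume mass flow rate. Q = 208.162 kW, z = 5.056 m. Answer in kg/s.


Q^(1/3) = 5.9265
z^(5/3) = 14.894
First term = 0.071 * 5.9265 * 14.894 = 6.2672
Second term = 0.0018 * 208.162 = 0.37469
m = 6.6418 kg/s

6.6418 kg/s


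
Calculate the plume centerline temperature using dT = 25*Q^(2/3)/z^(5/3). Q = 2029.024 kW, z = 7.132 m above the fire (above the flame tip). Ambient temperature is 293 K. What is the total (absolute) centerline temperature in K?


Q^(2/3) = 160.27
z^(5/3) = 26.425
dT = 25 * 160.27 / 26.425 = 151.63 K
T = 293 + 151.63 = 444.63 K

444.63 K


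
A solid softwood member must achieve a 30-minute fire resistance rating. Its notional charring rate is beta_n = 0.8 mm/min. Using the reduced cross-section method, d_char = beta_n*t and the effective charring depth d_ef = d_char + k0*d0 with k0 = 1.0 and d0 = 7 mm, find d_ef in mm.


d_char = 0.8 * 30 = 24 mm
d_ef = 24 + 1.0*7 = 31 mm

31 mm


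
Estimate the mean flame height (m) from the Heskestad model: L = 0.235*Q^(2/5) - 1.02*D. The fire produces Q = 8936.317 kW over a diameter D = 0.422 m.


Q^(2/5) = 38.060
0.235 * Q^(2/5) = 8.9440
1.02 * D = 0.43044
L = 8.5135 m

8.5135 m


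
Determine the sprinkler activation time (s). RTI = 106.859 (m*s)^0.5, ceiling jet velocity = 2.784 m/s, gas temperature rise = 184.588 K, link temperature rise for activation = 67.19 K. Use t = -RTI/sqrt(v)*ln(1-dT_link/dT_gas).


dT_link/dT_gas = 0.36400
ln(1 - 0.36400) = -0.45256
t = -106.859 / sqrt(2.784) * -0.45256 = 28.983 s

28.983 s


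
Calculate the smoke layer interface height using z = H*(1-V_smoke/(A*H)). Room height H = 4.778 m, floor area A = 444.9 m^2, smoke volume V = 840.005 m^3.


V/(A*H) = 0.39516
1 - 0.39516 = 0.60484
z = 4.778 * 0.60484 = 2.8899 m

2.8899 m


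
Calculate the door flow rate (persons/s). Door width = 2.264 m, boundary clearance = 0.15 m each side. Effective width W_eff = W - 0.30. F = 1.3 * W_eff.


W_eff = 2.264 - 0.30 = 1.964 m
F = 1.3 * 1.964 = 2.5532 persons/s

2.5532 persons/s


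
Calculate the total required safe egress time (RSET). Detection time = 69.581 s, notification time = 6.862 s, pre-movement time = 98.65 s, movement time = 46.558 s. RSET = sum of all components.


Total = 69.581 + 6.862 + 98.65 + 46.558 = 221.651 s

221.651 s


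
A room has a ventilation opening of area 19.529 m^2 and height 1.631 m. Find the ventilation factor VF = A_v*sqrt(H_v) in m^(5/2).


sqrt(H_v) = 1.2771
VF = 19.529 * 1.2771 = 24.941 m^(5/2)

24.941 m^(5/2)


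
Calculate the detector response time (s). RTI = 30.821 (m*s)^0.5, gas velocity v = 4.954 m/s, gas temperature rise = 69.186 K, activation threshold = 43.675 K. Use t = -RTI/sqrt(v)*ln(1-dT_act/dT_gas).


dT_act/dT_gas = 0.63127
ln(1 - 0.63127) = -0.99769
t = -30.821 / sqrt(4.954) * -0.99769 = 13.815 s

13.815 s


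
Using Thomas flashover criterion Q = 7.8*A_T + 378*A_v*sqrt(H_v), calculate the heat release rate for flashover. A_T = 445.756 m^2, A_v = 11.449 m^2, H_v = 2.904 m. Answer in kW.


7.8*A_T = 3476.9
sqrt(H_v) = 1.7041
378*A_v*sqrt(H_v) = 7374.9
Q = 3476.9 + 7374.9 = 10852 kW

10852 kW


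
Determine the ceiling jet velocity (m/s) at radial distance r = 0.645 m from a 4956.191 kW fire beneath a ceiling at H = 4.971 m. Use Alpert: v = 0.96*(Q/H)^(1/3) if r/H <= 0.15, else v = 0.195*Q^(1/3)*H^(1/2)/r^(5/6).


r/H = 0.645 / 4.971 = 0.12975
r/H <= 0.15, so v = 0.96*(Q/H)^(1/3)
Q/H = 997.02
(Q/H)^(1/3) = 9.9901
v = 0.96 * 9.9901 = 9.5905 m/s

9.5905 m/s


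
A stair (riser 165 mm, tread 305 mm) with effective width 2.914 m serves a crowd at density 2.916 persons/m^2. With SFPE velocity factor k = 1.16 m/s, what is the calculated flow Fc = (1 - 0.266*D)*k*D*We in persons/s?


1 - 0.266*D = 1 - 0.266*2.916 = 0.22434
Fs = 0.22434 * 1.16 * 2.916 = 0.75886 persons/(s*m)
Fc = 0.75886 * 2.914 = 2.2113 persons/s

2.2113 persons/s


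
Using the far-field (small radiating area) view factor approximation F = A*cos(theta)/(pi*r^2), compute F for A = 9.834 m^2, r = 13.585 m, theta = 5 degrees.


cos(5 deg) = 0.99619
pi*r^2 = 579.79
F = 9.834 * 0.99619 / 579.79 = 0.016897

0.016897


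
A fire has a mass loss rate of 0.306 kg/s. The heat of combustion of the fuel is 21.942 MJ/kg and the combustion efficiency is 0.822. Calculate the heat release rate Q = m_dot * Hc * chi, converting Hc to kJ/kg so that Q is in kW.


Hc = 21.942 MJ/kg = 21.942 * 1000 kJ/kg = 21942 kJ/kg
Q = 0.306 kg/s * 21942 kJ/kg * 0.822 = 5519.1 kW

5519.1 kW


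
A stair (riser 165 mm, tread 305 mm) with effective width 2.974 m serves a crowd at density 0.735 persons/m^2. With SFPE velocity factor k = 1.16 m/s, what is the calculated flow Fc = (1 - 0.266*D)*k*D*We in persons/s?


1 - 0.266*D = 1 - 0.266*0.735 = 0.80449
Fs = 0.80449 * 1.16 * 0.735 = 0.68591 persons/(s*m)
Fc = 0.68591 * 2.974 = 2.0399 persons/s

2.0399 persons/s


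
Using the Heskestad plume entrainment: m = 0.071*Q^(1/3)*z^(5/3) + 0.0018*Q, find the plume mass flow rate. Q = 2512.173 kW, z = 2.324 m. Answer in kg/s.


Q^(1/3) = 13.594
z^(5/3) = 4.0775
First term = 0.071 * 13.594 * 4.0775 = 3.9355
Second term = 0.0018 * 2512.173 = 4.5219
m = 8.4574 kg/s

8.4574 kg/s


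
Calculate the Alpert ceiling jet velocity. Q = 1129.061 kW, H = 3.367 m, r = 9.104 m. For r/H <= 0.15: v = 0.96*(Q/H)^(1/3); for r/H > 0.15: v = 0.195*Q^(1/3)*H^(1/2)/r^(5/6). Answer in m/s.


r/H = 9.104 / 3.367 = 2.7039
r/H > 0.15, so v = 0.195*Q^(1/3)*H^(1/2)/r^(5/6)
Q^(1/3) = 10.413
H^(1/2) = 1.8349
r^(5/6) = 6.3003
v = 0.195 * 10.413 * 1.8349 / 6.3003 = 0.59138 m/s

0.59138 m/s


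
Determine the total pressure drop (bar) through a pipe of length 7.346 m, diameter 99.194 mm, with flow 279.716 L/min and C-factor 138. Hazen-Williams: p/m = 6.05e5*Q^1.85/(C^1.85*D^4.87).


Q^1.85 = 33607
C^1.85 = 9094.4
D^4.87 = 5.2830e+09
p/m = 0.00042318 bar/m
p_total = 0.00042318 * 7.346 = 0.0031087 bar

0.0031087 bar


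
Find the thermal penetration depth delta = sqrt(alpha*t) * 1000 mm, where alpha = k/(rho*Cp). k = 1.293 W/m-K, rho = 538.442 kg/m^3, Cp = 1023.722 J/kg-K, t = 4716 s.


alpha = 1.293 / (538.442 * 1023.722) = 2.3457e-06 m^2/s
alpha * t = 0.011062
delta = sqrt(0.011062) * 1000 = 105.18 mm

105.18 mm


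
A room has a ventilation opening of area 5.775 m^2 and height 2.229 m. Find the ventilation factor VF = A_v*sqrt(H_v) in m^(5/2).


sqrt(H_v) = 1.4930
VF = 5.775 * 1.4930 = 8.6220 m^(5/2)

8.6220 m^(5/2)


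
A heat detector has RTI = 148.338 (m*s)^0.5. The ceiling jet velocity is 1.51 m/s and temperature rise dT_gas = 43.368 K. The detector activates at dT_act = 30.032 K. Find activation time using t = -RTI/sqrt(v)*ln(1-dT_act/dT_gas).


dT_act/dT_gas = 0.69249
ln(1 - 0.69249) = -1.1793
t = -148.338 / sqrt(1.51) * -1.1793 = 142.35 s

142.35 s


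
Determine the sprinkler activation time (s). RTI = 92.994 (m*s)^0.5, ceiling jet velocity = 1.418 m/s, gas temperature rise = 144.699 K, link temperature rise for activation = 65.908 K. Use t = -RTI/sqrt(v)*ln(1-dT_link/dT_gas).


dT_link/dT_gas = 0.45548
ln(1 - 0.45548) = -0.60786
t = -92.994 / sqrt(1.418) * -0.60786 = 47.470 s

47.470 s


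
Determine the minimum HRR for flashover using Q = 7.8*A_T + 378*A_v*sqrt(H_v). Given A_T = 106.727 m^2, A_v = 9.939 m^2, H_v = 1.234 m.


7.8*A_T = 832.47
sqrt(H_v) = 1.1109
378*A_v*sqrt(H_v) = 4173.4
Q = 832.47 + 4173.4 = 5005.9 kW

5005.9 kW


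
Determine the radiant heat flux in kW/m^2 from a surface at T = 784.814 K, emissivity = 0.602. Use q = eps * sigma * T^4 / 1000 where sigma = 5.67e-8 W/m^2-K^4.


T^4 = 3.7937e+11
q = 0.602 * 5.67e-8 * 3.7937e+11 / 1000 = 12.949 kW/m^2

12.949 kW/m^2
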